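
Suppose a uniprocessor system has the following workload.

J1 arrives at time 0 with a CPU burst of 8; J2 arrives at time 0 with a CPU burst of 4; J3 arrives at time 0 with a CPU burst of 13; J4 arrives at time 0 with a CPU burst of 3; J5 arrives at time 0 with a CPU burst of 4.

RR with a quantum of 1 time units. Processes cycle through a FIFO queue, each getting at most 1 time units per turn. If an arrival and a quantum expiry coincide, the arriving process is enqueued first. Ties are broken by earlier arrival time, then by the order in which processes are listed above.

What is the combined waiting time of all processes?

Schedule: | J1 0-1 | J2 1-2 | J3 2-3 | J4 3-4 | J5 4-5 | J1 5-6 | J2 6-7 | J3 7-8 | J4 8-9 | J5 9-10 | J1 10-11 | J2 11-12 | J3 12-13 | J4 13-14 | J5 14-15 | J1 15-16 | J2 16-17 | J3 17-18 | J5 18-19 | J1 19-20 | J3 20-21 | J1 21-22 | J3 22-23 | J1 23-24 | J3 24-25 | J1 25-26 | J3 26-32 |
Completion: J1=26  J2=17  J3=32  J4=14  J5=19
Turnaround (C−A): J1=26  J2=17  J3=32  J4=14  J5=19
Waiting = turnaround − burst: J1=18, J2=13, J3=19, J4=11, J5=15
Total waiting = 18 + 13 + 19 + 11 + 15 = 76

76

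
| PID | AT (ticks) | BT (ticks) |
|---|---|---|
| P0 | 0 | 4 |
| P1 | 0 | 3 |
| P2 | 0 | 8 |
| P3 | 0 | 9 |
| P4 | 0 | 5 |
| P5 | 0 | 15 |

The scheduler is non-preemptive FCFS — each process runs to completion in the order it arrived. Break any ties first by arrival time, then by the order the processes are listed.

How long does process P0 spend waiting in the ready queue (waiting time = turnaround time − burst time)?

0

Schedule: | P0 0-4 | P1 4-7 | P2 7-15 | P3 15-24 | P4 24-29 | P5 29-44 |
Completion: P0=4  P1=7  P2=15  P3=24  P4=29  P5=44
Waiting(P0) = turnaround − burst = 4 − 4 = 0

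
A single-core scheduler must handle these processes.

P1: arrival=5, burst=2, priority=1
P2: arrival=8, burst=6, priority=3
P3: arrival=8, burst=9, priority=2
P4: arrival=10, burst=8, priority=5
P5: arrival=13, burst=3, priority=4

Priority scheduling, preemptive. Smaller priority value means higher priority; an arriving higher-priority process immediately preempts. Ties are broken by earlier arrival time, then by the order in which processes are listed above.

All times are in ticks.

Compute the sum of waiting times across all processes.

35

Timeline: | idle 0-5 | P1 5-7 | idle 7-8 | P3 8-17 | P2 17-23 | P5 23-26 | P4 26-34 |
Completion: P1=7  P2=23  P3=17  P4=34  P5=26
Turnaround (C−A): P1=2  P2=15  P3=9  P4=24  P5=13
Waiting = turnaround − burst: P1=0, P2=9, P3=0, P4=16, P5=10
Total waiting = 0 + 9 + 0 + 16 + 10 = 35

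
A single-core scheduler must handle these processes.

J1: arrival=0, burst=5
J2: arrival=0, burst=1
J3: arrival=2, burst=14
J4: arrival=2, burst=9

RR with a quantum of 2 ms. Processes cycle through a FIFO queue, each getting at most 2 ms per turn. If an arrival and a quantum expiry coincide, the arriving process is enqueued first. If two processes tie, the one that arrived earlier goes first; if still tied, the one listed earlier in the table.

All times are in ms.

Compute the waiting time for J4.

14

Gantt: | J1 0-2 | J2 2-3 | J3 3-5 | J4 5-7 | J1 7-9 | J3 9-11 | J4 11-13 | J1 13-14 | J3 14-16 | J4 16-18 | J3 18-20 | J4 20-22 | J3 22-24 | J4 24-25 | J3 25-29 |
Completion: J1=14  J2=3  J3=29  J4=25
Turnaround (C−A): J1=14  J2=3  J3=27  J4=23
Waiting(J4) = turnaround − burst = 23 − 9 = 14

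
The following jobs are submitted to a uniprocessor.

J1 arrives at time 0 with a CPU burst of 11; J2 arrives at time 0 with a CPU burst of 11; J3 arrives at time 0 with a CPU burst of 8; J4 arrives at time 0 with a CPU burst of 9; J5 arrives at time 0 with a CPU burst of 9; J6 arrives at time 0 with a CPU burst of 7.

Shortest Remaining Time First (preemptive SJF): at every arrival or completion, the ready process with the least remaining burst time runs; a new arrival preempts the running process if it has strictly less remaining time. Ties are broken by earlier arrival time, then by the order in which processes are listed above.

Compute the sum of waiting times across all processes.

123

Schedule: | J6 0-7 | J3 7-15 | J4 15-24 | J5 24-33 | J1 33-44 | J2 44-55 |
Completion: J1=44  J2=55  J3=15  J4=24  J5=33  J6=7
Turnaround (C−A): J1=44  J2=55  J3=15  J4=24  J5=33  J6=7
Waiting = turnaround − burst: J1=33, J2=44, J3=7, J4=15, J5=24, J6=0
Total waiting = 33 + 44 + 7 + 15 + 24 + 0 = 123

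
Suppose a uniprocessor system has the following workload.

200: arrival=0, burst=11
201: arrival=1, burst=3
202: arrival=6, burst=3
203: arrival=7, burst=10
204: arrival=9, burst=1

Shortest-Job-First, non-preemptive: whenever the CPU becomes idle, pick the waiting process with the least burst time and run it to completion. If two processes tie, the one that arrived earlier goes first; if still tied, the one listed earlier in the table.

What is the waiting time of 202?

9

Gantt: | 200 0-11 | 204 11-12 | 201 12-15 | 202 15-18 | 203 18-28 |
Completion: 200=11  201=15  202=18  203=28  204=12
Waiting(202) = turnaround − burst = 12 − 3 = 9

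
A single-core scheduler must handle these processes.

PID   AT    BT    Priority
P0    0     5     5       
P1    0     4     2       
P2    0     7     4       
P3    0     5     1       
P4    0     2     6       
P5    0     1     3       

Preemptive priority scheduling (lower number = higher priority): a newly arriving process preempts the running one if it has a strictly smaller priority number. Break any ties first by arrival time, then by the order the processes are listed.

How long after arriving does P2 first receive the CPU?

10

Timeline: | P3 0-5 | P1 5-9 | P5 9-10 | P2 10-17 | P0 17-22 | P4 22-24 |
Completion: P0=22  P1=9  P2=17  P3=5  P4=24  P5=10
Response(P2) = first start − arrival = 10 − 0 = 10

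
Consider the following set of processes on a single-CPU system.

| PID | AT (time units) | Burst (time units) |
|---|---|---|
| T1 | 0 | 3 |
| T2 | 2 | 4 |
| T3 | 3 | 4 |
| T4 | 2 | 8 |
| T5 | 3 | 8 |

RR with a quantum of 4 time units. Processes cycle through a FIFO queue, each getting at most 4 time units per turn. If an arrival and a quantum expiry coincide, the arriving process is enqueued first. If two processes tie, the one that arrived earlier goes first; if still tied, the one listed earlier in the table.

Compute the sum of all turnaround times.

Timeline: | T1 0-3 | T2 3-7 | T4 7-11 | T3 11-15 | T5 15-19 | T4 19-23 | T5 23-27 |
Completion: T1=3  T2=7  T3=15  T4=23  T5=27
Turnaround (C−A): T1=3  T2=5  T3=12  T4=21  T5=24
Turnaround = completion − arrival: T1=3, T2=5, T3=12, T4=21, T5=24
Total turnaround = 3 + 5 + 12 + 21 + 24 = 65

65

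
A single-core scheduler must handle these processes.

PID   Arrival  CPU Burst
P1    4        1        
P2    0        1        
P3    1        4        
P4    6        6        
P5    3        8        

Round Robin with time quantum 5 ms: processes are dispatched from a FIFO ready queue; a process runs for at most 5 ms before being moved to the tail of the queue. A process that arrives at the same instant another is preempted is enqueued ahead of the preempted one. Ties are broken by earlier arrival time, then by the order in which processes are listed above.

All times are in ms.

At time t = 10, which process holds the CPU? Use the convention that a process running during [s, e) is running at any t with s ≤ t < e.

Gantt: | P2 0-1 | P3 1-5 | P5 5-10 | P1 10-11 | P4 11-16 | P5 16-19 | P4 19-20 |
Completion: P1=11  P2=1  P3=5  P4=20  P5=19
Turnaround (C−A): P1=7  P2=1  P3=4  P4=14  P5=16

P1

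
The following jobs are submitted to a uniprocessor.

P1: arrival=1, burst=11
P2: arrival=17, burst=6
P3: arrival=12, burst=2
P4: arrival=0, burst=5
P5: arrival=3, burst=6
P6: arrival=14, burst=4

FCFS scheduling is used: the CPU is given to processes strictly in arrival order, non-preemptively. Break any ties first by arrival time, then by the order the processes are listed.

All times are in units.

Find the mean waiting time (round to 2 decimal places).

8.00

Gantt: | P4 0-5 | P1 5-16 | P5 16-22 | P3 22-24 | P6 24-28 | P2 28-34 |
Completion: P1=16  P2=34  P3=24  P4=5  P5=22  P6=28
Turnaround (C−A): P1=15  P2=17  P3=12  P4=5  P5=19  P6=14
Waiting times: P1=4, P2=11, P3=10, P4=0, P5=13, P6=10
Average waiting = (4+11+10+0+13+10) / 6 = 48/6 = 8.00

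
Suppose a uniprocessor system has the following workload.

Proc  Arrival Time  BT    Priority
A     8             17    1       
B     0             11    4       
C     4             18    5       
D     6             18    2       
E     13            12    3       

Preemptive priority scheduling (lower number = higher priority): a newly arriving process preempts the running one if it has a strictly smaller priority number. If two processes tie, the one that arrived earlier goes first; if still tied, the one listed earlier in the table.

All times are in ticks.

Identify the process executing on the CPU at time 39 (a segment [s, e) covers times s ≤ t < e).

D

Schedule: | B 0-6 | D 6-8 | A 8-25 | D 25-41 | E 41-53 | B 53-58 | C 58-76 |
Completion: A=25  B=58  C=76  D=41  E=53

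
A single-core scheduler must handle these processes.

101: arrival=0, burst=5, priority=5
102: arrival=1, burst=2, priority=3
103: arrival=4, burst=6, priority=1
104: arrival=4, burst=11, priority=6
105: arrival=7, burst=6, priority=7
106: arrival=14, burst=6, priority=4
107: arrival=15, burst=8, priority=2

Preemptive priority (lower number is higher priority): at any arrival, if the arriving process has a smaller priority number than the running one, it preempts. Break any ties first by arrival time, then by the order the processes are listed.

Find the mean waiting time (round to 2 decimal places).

Timeline: | 101 0-1 | 102 1-3 | 101 3-4 | 103 4-10 | 101 10-13 | 104 13-14 | 106 14-15 | 107 15-23 | 106 23-28 | 104 28-38 | 105 38-44 |
Completion: 101=13  102=3  103=10  104=38  105=44  106=28  107=23
Turnaround (C−A): 101=13  102=2  103=6  104=34  105=37  106=14  107=8
Waiting times: 101=8, 102=0, 103=0, 104=23, 105=31, 106=8, 107=0
Average waiting = (8+0+0+23+31+8+0) / 7 = 70/7 = 10.00

10.00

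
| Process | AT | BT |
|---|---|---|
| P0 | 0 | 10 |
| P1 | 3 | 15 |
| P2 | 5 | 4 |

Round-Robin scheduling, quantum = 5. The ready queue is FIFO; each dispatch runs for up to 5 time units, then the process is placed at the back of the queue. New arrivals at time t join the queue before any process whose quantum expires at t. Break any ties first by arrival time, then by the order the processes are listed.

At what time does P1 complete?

29

Gantt: | P0 0-5 | P1 5-10 | P2 10-14 | P0 14-19 | P1 19-29 |
Completion: P0=19  P1=29  P2=14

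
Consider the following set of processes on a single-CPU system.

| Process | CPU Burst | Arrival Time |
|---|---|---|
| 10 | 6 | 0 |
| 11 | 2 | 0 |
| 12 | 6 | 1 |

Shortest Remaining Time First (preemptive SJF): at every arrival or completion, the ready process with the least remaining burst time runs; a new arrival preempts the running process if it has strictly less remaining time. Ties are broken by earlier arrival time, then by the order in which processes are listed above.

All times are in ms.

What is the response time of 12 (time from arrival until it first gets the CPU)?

Timeline: | 11 0-2 | 10 2-8 | 12 8-14 |
Completion: 10=8  11=2  12=14
Response(12) = first start − arrival = 8 − 1 = 7

7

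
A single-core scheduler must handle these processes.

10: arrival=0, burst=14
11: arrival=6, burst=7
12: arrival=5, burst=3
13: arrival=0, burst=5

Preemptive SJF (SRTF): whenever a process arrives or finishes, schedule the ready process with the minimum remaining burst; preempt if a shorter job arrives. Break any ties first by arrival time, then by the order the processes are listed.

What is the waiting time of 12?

0

Timeline: | 13 0-5 | 12 5-8 | 11 8-15 | 10 15-29 |
Completion: 10=29  11=15  12=8  13=5
Turnaround (C−A): 10=29  11=9  12=3  13=5
Waiting(12) = turnaround − burst = 3 − 3 = 0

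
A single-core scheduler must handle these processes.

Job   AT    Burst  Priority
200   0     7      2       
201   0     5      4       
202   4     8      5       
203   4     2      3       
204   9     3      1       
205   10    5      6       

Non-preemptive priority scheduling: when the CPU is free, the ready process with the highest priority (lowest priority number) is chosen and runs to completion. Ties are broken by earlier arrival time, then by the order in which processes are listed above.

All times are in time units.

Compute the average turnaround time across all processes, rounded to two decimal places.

Timeline: | 200 0-7 | 203 7-9 | 204 9-12 | 201 12-17 | 202 17-25 | 205 25-30 |
Completion: 200=7  201=17  202=25  203=9  204=12  205=30
Turnaround (C−A): 200=7  201=17  202=21  203=5  204=3  205=20
Turnaround times: 200=7, 201=17, 202=21, 203=5, 204=3, 205=20
Average turnaround = (7+17+21+5+3+20) / 6 = 73/6 = 12.17

12.17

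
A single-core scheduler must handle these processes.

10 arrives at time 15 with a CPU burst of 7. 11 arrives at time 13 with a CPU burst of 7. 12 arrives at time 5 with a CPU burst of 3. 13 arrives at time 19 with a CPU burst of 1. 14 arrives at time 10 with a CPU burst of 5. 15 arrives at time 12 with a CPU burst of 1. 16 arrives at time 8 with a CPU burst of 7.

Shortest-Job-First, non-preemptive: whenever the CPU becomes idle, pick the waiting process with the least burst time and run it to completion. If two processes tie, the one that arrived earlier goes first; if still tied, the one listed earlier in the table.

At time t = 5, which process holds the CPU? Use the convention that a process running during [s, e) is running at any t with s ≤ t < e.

Timeline: | idle 0-5 | 12 5-8 | 16 8-15 | 15 15-16 | 14 16-21 | 13 21-22 | 11 22-29 | 10 29-36 |
Completion: 10=36  11=29  12=8  13=22  14=21  15=16  16=15

12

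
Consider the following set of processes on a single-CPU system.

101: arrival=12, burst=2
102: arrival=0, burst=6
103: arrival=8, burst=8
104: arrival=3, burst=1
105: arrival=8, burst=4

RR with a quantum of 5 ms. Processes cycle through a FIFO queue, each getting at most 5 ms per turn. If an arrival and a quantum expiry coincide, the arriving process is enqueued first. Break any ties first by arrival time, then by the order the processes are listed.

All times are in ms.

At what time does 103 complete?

22

Gantt: | 102 0-5 | 104 5-6 | 102 6-7 | idle 7-8 | 103 8-13 | 105 13-17 | 101 17-19 | 103 19-22 |
Completion: 101=19  102=7  103=22  104=6  105=17
Turnaround (C−A): 101=7  102=7  103=14  104=3  105=9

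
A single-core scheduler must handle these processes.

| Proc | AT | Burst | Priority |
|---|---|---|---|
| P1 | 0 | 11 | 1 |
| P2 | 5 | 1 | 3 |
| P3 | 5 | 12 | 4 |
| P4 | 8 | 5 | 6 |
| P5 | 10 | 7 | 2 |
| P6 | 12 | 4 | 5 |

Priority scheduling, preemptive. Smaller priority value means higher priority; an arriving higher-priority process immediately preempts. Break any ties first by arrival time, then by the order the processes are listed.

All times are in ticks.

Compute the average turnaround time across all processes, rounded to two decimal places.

Gantt: | P1 0-11 | P5 11-18 | P2 18-19 | P3 19-31 | P6 31-35 | P4 35-40 |
Completion: P1=11  P2=19  P3=31  P4=40  P5=18  P6=35
Turnaround (C−A): P1=11  P2=14  P3=26  P4=32  P5=8  P6=23
Turnaround times: P1=11, P2=14, P3=26, P4=32, P5=8, P6=23
Average turnaround = (11+14+26+32+8+23) / 6 = 114/6 = 19.00

19.00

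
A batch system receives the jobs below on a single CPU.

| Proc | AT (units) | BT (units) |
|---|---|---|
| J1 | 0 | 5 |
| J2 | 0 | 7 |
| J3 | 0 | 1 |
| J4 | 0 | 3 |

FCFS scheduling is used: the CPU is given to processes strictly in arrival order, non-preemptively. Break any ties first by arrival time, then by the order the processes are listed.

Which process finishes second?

J2

Timeline: | J1 0-5 | J2 5-12 | J3 12-13 | J4 13-16 |
Completion: J1=5  J2=12  J3=13  J4=16
Finish order: J1 → J2 → J3 → J4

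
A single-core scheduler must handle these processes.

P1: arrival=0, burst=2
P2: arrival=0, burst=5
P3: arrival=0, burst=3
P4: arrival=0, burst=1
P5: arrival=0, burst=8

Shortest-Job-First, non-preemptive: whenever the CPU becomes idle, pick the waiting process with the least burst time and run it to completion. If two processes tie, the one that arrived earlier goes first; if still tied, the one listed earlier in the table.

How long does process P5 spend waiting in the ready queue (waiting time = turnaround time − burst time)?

Timeline: | P4 0-1 | P1 1-3 | P3 3-6 | P2 6-11 | P5 11-19 |
Completion: P1=3  P2=11  P3=6  P4=1  P5=19
Waiting(P5) = turnaround − burst = 19 − 8 = 11

11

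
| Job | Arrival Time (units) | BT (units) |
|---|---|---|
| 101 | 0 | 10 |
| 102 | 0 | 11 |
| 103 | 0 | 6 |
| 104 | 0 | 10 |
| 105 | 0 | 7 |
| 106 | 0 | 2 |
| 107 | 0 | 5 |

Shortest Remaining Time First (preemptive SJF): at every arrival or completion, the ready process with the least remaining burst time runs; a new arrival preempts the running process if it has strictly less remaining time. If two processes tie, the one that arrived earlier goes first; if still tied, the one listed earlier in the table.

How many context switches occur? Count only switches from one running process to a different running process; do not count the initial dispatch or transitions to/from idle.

Schedule: | 106 0-2 | 107 2-7 | 103 7-13 | 105 13-20 | 101 20-30 | 104 30-40 | 102 40-51 |
Completion: 101=30  102=51  103=13  104=40  105=20  106=2  107=7

6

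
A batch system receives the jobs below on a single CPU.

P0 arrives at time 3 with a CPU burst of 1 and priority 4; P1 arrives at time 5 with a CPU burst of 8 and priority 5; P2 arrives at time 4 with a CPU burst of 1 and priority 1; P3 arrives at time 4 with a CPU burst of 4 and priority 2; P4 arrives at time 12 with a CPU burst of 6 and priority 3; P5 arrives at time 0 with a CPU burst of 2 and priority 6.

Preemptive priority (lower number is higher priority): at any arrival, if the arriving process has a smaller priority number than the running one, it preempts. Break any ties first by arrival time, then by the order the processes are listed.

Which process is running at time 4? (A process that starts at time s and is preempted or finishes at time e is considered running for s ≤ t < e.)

P2

Schedule: | P5 0-2 | idle 2-3 | P0 3-4 | P2 4-5 | P3 5-9 | P1 9-12 | P4 12-18 | P1 18-23 |
Completion: P0=4  P1=23  P2=5  P3=9  P4=18  P5=2
Turnaround (C−A): P0=1  P1=18  P2=1  P3=5  P4=6  P5=2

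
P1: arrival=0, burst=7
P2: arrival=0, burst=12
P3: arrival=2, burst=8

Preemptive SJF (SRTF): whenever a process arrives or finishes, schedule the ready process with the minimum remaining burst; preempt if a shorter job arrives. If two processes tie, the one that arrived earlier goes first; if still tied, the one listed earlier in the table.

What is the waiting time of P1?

Gantt: | P1 0-7 | P3 7-15 | P2 15-27 |
Completion: P1=7  P2=27  P3=15
Waiting(P1) = turnaround − burst = 7 − 7 = 0

0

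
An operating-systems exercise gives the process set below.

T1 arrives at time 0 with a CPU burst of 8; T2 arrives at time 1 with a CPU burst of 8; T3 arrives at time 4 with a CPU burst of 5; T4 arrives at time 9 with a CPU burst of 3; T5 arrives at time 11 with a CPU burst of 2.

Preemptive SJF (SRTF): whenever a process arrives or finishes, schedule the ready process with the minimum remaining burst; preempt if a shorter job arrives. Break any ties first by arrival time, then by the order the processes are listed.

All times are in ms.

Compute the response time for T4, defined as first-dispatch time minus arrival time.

Timeline: | T1 0-8 | T3 8-9 | T4 9-12 | T5 12-14 | T3 14-18 | T2 18-26 |
Completion: T1=8  T2=26  T3=18  T4=12  T5=14
Response(T4) = first start − arrival = 9 − 9 = 0

0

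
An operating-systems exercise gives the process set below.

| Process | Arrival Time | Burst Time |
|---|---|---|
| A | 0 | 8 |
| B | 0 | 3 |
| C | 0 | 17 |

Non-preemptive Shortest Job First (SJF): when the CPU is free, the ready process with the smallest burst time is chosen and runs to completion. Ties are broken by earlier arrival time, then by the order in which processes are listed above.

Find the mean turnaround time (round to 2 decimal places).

Timeline: | B 0-3 | A 3-11 | C 11-28 |
Completion: A=11  B=3  C=28
Turnaround (C−A): A=11  B=3  C=28
Turnaround times: A=11, B=3, C=28
Average turnaround = (11+3+28) / 3 = 42/3 = 14.00

14.00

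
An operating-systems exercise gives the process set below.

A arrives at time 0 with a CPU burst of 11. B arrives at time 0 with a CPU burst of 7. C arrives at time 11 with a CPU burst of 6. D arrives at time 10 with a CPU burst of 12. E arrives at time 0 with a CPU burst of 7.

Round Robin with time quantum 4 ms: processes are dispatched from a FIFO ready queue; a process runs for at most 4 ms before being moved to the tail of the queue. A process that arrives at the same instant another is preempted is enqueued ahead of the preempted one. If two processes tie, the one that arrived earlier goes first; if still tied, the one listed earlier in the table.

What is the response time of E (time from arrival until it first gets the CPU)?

8

Gantt: | A 0-4 | B 4-8 | E 8-12 | A 12-16 | B 16-19 | D 19-23 | C 23-27 | E 27-30 | A 30-33 | D 33-37 | C 37-39 | D 39-43 |
Completion: A=33  B=19  C=39  D=43  E=30
Response(E) = first start − arrival = 8 − 0 = 8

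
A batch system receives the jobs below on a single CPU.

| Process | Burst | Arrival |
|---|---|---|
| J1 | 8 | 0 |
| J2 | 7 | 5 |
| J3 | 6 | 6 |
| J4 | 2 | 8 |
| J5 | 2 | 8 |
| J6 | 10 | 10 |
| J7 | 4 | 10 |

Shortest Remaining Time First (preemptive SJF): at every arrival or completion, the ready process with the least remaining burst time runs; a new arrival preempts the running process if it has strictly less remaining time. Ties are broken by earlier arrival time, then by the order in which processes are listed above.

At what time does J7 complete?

Timeline: | J1 0-8 | J4 8-10 | J5 10-12 | J7 12-16 | J3 16-22 | J2 22-29 | J6 29-39 |
Completion: J1=8  J2=29  J3=22  J4=10  J5=12  J6=39  J7=16
Turnaround (C−A): J1=8  J2=24  J3=16  J4=2  J5=4  J6=29  J7=6

16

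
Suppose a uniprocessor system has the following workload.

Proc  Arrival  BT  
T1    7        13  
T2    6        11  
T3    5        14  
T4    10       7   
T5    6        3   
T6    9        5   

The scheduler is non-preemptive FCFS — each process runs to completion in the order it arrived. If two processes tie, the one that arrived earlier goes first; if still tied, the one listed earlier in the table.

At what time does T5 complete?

Schedule: | idle 0-5 | T3 5-19 | T2 19-30 | T5 30-33 | T1 33-46 | T6 46-51 | T4 51-58 |
Completion: T1=46  T2=30  T3=19  T4=58  T5=33  T6=51

33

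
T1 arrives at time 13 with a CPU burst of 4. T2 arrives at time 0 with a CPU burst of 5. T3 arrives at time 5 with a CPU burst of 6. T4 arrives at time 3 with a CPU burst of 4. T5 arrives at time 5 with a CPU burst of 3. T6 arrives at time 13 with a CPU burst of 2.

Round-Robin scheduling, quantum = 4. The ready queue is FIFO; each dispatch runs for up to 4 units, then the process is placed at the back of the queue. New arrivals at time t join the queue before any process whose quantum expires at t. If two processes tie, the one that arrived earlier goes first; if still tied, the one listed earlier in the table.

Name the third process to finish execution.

Gantt: | T2 0-4 | T4 4-8 | T2 8-9 | T3 9-13 | T5 13-16 | T1 16-20 | T6 20-22 | T3 22-24 |
Completion: T1=20  T2=9  T3=24  T4=8  T5=16  T6=22
Finish order: T4 → T2 → T5 → T1 → T6 → T3

T5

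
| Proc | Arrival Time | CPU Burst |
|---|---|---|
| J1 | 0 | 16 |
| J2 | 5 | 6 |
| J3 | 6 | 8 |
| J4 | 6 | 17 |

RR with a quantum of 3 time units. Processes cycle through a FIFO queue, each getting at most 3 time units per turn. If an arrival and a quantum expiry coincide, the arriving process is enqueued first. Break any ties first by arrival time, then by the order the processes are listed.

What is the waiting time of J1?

26

Timeline: | J1 0-6 | J2 6-9 | J3 9-12 | J4 12-15 | J1 15-18 | J2 18-21 | J3 21-24 | J4 24-27 | J1 27-30 | J3 30-32 | J4 32-35 | J1 35-38 | J4 38-41 | J1 41-42 | J4 42-47 |
Completion: J1=42  J2=21  J3=32  J4=47
Turnaround (C−A): J1=42  J2=16  J3=26  J4=41
Waiting(J1) = turnaround − burst = 42 − 16 = 26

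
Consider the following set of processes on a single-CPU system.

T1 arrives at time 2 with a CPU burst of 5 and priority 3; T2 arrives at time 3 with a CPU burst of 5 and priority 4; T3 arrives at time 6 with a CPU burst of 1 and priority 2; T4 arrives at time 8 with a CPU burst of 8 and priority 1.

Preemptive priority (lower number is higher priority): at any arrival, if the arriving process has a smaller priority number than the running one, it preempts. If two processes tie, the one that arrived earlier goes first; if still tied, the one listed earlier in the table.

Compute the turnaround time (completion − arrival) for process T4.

Schedule: | idle 0-2 | T1 2-6 | T3 6-7 | T1 7-8 | T4 8-16 | T2 16-21 |
Completion: T1=8  T2=21  T3=7  T4=16
Turnaround(T4) = completion − arrival = 16 − 8 = 8

8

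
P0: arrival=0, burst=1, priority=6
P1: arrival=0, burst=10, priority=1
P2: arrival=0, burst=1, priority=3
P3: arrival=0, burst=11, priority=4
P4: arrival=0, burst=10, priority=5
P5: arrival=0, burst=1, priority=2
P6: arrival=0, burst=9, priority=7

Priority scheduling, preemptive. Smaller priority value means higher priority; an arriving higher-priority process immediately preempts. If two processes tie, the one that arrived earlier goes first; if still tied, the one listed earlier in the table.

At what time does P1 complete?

10

Gantt: | P1 0-10 | P5 10-11 | P2 11-12 | P3 12-23 | P4 23-33 | P0 33-34 | P6 34-43 |
Completion: P0=34  P1=10  P2=12  P3=23  P4=33  P5=11  P6=43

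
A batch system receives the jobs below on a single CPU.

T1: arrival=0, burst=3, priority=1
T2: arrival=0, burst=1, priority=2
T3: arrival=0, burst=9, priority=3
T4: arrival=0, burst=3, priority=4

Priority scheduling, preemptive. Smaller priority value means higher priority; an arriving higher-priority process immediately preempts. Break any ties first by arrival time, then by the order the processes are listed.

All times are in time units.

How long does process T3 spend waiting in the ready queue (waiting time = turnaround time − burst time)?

Gantt: | T1 0-3 | T2 3-4 | T3 4-13 | T4 13-16 |
Completion: T1=3  T2=4  T3=13  T4=16
Turnaround (C−A): T1=3  T2=4  T3=13  T4=16
Waiting(T3) = turnaround − burst = 13 − 9 = 4

4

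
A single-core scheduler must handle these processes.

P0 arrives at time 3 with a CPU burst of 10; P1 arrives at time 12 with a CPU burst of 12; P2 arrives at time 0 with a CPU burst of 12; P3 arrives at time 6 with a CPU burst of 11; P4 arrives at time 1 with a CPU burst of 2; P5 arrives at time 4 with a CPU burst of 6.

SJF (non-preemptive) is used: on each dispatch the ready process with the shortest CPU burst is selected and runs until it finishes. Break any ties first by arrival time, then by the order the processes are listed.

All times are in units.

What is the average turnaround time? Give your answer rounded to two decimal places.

Timeline: | P2 0-12 | P4 12-14 | P5 14-20 | P0 20-30 | P3 30-41 | P1 41-53 |
Completion: P0=30  P1=53  P2=12  P3=41  P4=14  P5=20
Turnaround (C−A): P0=27  P1=41  P2=12  P3=35  P4=13  P5=16
Turnaround times: P0=27, P1=41, P2=12, P3=35, P4=13, P5=16
Average turnaround = (27+41+12+35+13+16) / 6 = 144/6 = 24.00

24.00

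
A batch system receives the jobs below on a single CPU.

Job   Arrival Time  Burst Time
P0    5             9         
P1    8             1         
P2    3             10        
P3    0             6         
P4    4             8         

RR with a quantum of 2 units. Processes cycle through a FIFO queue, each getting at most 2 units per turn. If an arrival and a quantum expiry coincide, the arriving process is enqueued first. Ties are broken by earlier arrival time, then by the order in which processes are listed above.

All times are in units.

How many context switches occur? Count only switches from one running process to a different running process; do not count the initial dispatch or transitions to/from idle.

16

Timeline: | P3 0-4 | P2 4-6 | P4 6-8 | P3 8-10 | P0 10-12 | P2 12-14 | P1 14-15 | P4 15-17 | P0 17-19 | P2 19-21 | P4 21-23 | P0 23-25 | P2 25-27 | P4 27-29 | P0 29-31 | P2 31-33 | P0 33-34 |
Completion: P0=34  P1=15  P2=33  P3=10  P4=29
Turnaround (C−A): P0=29  P1=7  P2=30  P3=10  P4=25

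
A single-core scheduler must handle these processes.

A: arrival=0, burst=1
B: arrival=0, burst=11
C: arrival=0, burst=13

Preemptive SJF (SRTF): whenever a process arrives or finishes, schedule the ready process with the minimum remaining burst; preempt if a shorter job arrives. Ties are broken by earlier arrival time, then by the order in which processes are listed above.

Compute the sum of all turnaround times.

Timeline: | A 0-1 | B 1-12 | C 12-25 |
Completion: A=1  B=12  C=25
Turnaround = completion − arrival: A=1, B=12, C=25
Total turnaround = 1 + 12 + 25 = 38

38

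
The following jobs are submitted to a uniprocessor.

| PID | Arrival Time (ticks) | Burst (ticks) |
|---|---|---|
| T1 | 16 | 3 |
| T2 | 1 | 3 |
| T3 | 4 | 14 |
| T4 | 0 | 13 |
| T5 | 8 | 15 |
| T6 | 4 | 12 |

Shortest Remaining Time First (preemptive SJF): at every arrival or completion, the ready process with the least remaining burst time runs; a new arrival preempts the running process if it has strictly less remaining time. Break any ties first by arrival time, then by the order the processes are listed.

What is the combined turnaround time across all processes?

142

Schedule: | T4 0-1 | T2 1-4 | T4 4-16 | T1 16-19 | T6 19-31 | T3 31-45 | T5 45-60 |
Completion: T1=19  T2=4  T3=45  T4=16  T5=60  T6=31
Turnaround (C−A): T1=3  T2=3  T3=41  T4=16  T5=52  T6=27
Turnaround = completion − arrival: T1=3, T2=3, T3=41, T4=16, T5=52, T6=27
Total turnaround = 3 + 3 + 41 + 16 + 52 + 27 = 142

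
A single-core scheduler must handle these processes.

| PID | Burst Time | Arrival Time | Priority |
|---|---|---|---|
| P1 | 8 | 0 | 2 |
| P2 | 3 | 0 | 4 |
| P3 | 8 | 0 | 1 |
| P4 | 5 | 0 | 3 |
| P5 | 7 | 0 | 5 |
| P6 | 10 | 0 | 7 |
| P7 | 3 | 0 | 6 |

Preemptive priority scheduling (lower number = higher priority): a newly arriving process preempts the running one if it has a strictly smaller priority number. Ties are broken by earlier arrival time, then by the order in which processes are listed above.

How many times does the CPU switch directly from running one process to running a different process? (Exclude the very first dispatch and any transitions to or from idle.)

Timeline: | P3 0-8 | P1 8-16 | P4 16-21 | P2 21-24 | P5 24-31 | P7 31-34 | P6 34-44 |
Completion: P1=16  P2=24  P3=8  P4=21  P5=31  P6=44  P7=34

6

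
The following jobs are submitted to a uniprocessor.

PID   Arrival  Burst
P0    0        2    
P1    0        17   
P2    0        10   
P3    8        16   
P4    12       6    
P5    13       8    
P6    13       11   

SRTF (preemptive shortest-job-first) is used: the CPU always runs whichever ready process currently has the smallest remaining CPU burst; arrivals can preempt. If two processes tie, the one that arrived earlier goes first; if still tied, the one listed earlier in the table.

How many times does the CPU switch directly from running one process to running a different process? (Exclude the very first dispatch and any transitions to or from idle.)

6

Schedule: | P0 0-2 | P2 2-12 | P4 12-18 | P5 18-26 | P6 26-37 | P3 37-53 | P1 53-70 |
Completion: P0=2  P1=70  P2=12  P3=53  P4=18  P5=26  P6=37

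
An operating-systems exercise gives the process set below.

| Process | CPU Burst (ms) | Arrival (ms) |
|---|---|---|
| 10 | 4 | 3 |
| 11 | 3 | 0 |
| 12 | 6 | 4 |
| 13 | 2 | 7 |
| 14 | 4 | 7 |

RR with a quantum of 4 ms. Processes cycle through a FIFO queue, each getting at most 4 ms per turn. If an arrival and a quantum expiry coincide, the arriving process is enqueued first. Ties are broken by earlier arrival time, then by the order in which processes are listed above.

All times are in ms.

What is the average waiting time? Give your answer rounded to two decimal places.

Schedule: | 11 0-3 | 10 3-7 | 12 7-11 | 13 11-13 | 14 13-17 | 12 17-19 |
Completion: 10=7  11=3  12=19  13=13  14=17
Waiting times: 10=0, 11=0, 12=9, 13=4, 14=6
Average waiting = (0+0+9+4+6) / 5 = 19/5 = 3.80

3.80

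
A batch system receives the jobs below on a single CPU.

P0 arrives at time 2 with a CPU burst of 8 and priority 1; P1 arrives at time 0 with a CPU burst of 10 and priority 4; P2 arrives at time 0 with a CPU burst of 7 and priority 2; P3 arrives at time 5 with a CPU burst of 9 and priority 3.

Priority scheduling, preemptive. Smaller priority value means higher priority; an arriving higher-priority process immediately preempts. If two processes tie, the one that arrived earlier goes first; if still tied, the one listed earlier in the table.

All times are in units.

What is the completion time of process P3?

Schedule: | P2 0-2 | P0 2-10 | P2 10-15 | P3 15-24 | P1 24-34 |
Completion: P0=10  P1=34  P2=15  P3=24
Turnaround (C−A): P0=8  P1=34  P2=15  P3=19

24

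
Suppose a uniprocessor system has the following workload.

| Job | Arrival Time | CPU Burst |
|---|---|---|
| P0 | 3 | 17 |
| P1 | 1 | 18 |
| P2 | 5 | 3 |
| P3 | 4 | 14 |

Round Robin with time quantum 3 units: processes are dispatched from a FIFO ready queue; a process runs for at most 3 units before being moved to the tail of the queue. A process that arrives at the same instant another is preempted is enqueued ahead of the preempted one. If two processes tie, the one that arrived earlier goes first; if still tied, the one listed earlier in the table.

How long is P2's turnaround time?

11

Gantt: | idle 0-1 | P1 1-4 | P0 4-7 | P3 7-10 | P1 10-13 | P2 13-16 | P0 16-19 | P3 19-22 | P1 22-25 | P0 25-28 | P3 28-31 | P1 31-34 | P0 34-37 | P3 37-40 | P1 40-43 | P0 43-46 | P3 46-48 | P1 48-51 | P0 51-53 |
Completion: P0=53  P1=51  P2=16  P3=48
Turnaround (C−A): P0=50  P1=50  P2=11  P3=44
Turnaround(P2) = completion − arrival = 16 − 5 = 11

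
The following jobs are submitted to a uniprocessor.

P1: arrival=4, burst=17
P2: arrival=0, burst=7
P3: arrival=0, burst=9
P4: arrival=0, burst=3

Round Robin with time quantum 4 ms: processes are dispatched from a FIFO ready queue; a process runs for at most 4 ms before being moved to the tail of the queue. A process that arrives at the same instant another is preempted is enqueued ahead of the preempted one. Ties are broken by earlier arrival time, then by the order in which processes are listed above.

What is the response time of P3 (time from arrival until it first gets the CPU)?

4

Timeline: | P2 0-4 | P3 4-8 | P4 8-11 | P1 11-15 | P2 15-18 | P3 18-22 | P1 22-26 | P3 26-27 | P1 27-36 |
Completion: P1=36  P2=18  P3=27  P4=11
Turnaround (C−A): P1=32  P2=18  P3=27  P4=11
Response(P3) = first start − arrival = 4 − 0 = 4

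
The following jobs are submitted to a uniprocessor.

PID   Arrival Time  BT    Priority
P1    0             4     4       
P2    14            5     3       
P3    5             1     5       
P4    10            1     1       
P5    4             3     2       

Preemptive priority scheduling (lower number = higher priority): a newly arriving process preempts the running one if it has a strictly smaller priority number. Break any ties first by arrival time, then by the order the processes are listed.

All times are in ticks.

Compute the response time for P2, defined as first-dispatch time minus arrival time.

0

Schedule: | P1 0-4 | P5 4-7 | P3 7-8 | idle 8-10 | P4 10-11 | idle 11-14 | P2 14-19 |
Completion: P1=4  P2=19  P3=8  P4=11  P5=7
Turnaround (C−A): P1=4  P2=5  P3=3  P4=1  P5=3
Response(P2) = first start − arrival = 14 − 14 = 0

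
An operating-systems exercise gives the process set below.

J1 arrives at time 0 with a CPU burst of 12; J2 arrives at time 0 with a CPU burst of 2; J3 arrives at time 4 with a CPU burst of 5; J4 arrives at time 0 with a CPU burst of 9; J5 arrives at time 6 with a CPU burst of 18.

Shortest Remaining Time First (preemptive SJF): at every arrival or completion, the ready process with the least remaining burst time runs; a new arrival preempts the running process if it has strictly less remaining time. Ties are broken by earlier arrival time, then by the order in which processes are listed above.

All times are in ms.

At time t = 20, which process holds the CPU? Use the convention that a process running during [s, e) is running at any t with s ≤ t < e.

J1

Timeline: | J2 0-2 | J4 2-4 | J3 4-9 | J4 9-16 | J1 16-28 | J5 28-46 |
Completion: J1=28  J2=2  J3=9  J4=16  J5=46
Turnaround (C−A): J1=28  J2=2  J3=5  J4=16  J5=40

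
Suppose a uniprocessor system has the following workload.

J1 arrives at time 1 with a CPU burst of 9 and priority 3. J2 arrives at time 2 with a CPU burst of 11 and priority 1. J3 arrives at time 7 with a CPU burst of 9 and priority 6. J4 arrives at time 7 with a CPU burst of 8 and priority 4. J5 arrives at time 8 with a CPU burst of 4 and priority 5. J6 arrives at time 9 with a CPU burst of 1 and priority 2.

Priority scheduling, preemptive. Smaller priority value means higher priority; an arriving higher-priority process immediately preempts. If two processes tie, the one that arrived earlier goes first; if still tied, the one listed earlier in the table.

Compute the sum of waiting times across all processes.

Schedule: | idle 0-1 | J1 1-2 | J2 2-13 | J6 13-14 | J1 14-22 | J4 22-30 | J5 30-34 | J3 34-43 |
Completion: J1=22  J2=13  J3=43  J4=30  J5=34  J6=14
Waiting = turnaround − burst: J1=12, J2=0, J3=27, J4=15, J5=22, J6=4
Total waiting = 12 + 0 + 27 + 15 + 22 + 4 = 80

80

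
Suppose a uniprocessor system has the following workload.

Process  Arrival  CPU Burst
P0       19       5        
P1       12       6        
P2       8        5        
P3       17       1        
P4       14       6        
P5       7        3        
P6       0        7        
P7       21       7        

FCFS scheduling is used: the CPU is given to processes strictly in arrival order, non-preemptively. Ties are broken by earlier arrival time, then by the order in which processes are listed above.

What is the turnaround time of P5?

Schedule: | P6 0-7 | P5 7-10 | P2 10-15 | P1 15-21 | P4 21-27 | P3 27-28 | P0 28-33 | P7 33-40 |
Completion: P0=33  P1=21  P2=15  P3=28  P4=27  P5=10  P6=7  P7=40
Turnaround(P5) = completion − arrival = 10 − 7 = 3

3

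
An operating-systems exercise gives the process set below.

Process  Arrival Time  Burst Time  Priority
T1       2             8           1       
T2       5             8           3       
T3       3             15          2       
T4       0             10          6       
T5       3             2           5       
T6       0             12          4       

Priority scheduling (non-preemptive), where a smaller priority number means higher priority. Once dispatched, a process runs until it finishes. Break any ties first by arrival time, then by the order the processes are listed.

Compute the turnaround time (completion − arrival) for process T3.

32

Schedule: | T6 0-12 | T1 12-20 | T3 20-35 | T2 35-43 | T5 43-45 | T4 45-55 |
Completion: T1=20  T2=43  T3=35  T4=55  T5=45  T6=12
Turnaround(T3) = completion − arrival = 35 − 3 = 32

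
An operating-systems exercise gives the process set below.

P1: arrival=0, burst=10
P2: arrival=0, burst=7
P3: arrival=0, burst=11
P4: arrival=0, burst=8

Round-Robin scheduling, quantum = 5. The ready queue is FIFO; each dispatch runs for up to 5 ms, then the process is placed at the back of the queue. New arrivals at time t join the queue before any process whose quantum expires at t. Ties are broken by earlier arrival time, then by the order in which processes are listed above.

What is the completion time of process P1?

Schedule: | P1 0-5 | P2 5-10 | P3 10-15 | P4 15-20 | P1 20-25 | P2 25-27 | P3 27-32 | P4 32-35 | P3 35-36 |
Completion: P1=25  P2=27  P3=36  P4=35

25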